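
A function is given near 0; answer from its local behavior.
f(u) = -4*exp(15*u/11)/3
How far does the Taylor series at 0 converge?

The factor exp(15*u/11) is entire and contributes no finite singular point.
The polynomial part has no poles.
No finite singular points: the Taylor series at 0 converges everywhere.

The radius of convergence is infinite.


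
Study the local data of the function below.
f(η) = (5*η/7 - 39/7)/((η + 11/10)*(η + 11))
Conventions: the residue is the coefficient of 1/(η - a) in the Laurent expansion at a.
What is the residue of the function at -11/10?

The residue is -445/693.

At the order-1 pole -11/10 set g(η) = (η - (-11/10))*f(η) = (5*η/7 - 39/7)/(η + 11).
Simple pole: residue = g(a) at a = -11/10, which is -445/693.


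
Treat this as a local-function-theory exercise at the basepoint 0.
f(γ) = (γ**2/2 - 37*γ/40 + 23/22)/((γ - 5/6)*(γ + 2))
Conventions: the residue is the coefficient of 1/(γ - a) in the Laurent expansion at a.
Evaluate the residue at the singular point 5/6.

At the order-1 pole 5/6 set g(γ) = (γ - (5/6))*f(γ) = (γ**2/2 - 37*γ/40 + 23/22)/(γ + 2).
Simple pole: residue = g(a) at a = 5/6, which is 985/4488.

The residue is 985/4488.


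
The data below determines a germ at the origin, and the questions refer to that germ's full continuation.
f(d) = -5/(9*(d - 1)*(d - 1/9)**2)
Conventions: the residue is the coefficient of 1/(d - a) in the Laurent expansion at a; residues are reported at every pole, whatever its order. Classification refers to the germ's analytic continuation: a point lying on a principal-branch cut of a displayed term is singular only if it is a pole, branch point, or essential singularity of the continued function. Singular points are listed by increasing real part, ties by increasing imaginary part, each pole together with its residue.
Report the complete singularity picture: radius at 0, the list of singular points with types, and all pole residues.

Radius of convergence at 0: 1/9.
At 1/9: a pole of order 2; residue 45/64.
At 1: a pole of order 1; residue -45/64.

Denominator factor (d - 1): pole of order 1 at 1, modulus 1.
Denominator factor (d - 1/9)^2: pole of order 2 at 1/9, modulus 1/9.
The radius of convergence is the smallest modulus among the singular points: 1/9.
At the order-2 pole 1/9 set g(d) = (d - (1/9))^2*f(d) = -5/(9*(d - 1)).
Order-2 pole: residue = g'(a); g'(1/9) = 45/64, so the residue is 45/64.
At the order-1 pole 1 set g(d) = (d - (1))*f(d) = -5/(9*(d - 1/9)**2).
Simple pole: residue = g(a) at a = 1, which is -45/64.
List the singular points by increasing real part (a conjugate pair: the negative imaginary part first).


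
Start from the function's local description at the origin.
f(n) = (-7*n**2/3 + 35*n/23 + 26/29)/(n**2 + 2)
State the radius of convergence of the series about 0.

Denominator factor (n**2 + 2): discriminant -8, complex-conjugate roots (sqrt(2))*i and -(sqrt(2))*i; poles of order 1, moduli sqrt(2) and sqrt(2).
The radius of convergence is the smallest modulus among the singular points: sqrt(2).

The radius of convergence is sqrt(2).


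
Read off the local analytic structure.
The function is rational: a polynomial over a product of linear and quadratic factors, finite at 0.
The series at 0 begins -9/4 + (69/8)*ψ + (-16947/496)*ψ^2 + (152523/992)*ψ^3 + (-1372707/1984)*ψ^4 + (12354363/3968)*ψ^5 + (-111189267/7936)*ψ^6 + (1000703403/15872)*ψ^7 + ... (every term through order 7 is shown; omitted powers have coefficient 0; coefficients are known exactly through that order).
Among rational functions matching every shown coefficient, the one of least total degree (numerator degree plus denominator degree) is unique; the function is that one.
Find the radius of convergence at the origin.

No rational of total degree below 3 reproduces all 8 coefficients; solving the [2/1] Pade equations on them gives f(ψ) = (32*ψ**2/31 - ψ/3 - 1/2)/(ψ + 2/9), whose expansion matches every shown term.
Denominator factor (ψ + 2/9): pole of order 1 at -2/9, modulus 2/9.
The radius of convergence is the smallest modulus among the singular points: 2/9.

The radius of convergence is 2/9.


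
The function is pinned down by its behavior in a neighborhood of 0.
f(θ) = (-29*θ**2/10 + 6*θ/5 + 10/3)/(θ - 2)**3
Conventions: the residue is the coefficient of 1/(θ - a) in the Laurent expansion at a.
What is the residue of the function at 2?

The residue is -29/10.

At the order-3 pole 2 set g(θ) = (θ - (2))^3*f(θ) = -29*θ**2/10 + 6*θ/5 + 10/3.
Order-3 pole: residue = g''(a)/2; g''(2) = -29/5, so the residue is -29/10.


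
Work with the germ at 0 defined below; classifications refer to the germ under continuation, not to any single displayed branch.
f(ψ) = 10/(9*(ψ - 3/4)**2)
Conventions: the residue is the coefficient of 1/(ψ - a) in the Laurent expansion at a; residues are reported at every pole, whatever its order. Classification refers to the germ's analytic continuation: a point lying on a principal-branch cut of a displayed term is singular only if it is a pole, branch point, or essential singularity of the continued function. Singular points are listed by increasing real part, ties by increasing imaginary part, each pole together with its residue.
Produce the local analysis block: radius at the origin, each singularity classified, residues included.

Denominator factor (ψ - 3/4)^2: pole of order 2 at 3/4, modulus 3/4.
The radius of convergence is the smallest modulus among the singular points: 3/4.
At the order-2 pole 3/4 set g(ψ) = (ψ - (3/4))^2*f(ψ) = 10/9.
Order-2 pole: residue = g'(a); g'(3/4) = 0, so the residue is 0.

Radius of convergence at 0: 3/4.
At 3/4: a pole of order 2; residue 0.


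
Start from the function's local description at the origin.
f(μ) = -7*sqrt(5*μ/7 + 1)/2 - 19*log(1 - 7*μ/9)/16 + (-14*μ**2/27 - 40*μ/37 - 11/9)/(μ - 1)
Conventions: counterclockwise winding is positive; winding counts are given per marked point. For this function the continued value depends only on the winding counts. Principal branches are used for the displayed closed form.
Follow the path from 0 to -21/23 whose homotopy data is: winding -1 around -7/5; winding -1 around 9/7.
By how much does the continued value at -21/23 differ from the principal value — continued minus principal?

Continued minus principal equals ((14/23)*sqrt(46)) + ((19/8)*pi)*i.

The rational part is single-valued and drops out of the difference; each branch term changes only by its own monodromy.
(-7/2)*sqrt(1 - μ/(-7/5)): winding -1 is odd, the square root flips sign, contributing -2*(-7/2)*sqrt(1 - (-21/23)/(-7/5)) = -2*(-7/2)*sqrt(8/23) = (14/23)*sqrt(46).
(-19/16)*log(1 - μ/(9/7)): each positive loop around 9/7 adds 2*pi*i to the log, so winding -1 contributes (-19/16)*(-1)*2*pi*i = (19/8)*pi*i.
Summing the contributions at μ = -21/23 gives ((14/23)*sqrt(46)) + ((19/8)*pi)*i.


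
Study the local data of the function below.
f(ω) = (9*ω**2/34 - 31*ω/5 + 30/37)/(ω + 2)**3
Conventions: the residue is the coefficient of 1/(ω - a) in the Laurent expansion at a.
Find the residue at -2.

At the order-3 pole -2 set g(ω) = (ω - (-2))^3*f(ω) = 9*ω**2/34 - 31*ω/5 + 30/37.
Order-3 pole: residue = g''(a)/2; g''(-2) = 9/17, so the residue is 9/34.

The residue is 9/34.


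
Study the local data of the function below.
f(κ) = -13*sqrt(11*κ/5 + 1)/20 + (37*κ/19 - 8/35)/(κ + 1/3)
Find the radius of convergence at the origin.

The radius of convergence is 1/3.

Denominator factor (κ + 1/3): pole of order 1 at -1/3, modulus 1/3.
Branch term (-13/20)*sqrt(1 - κ/(-5/11)): its argument vanishes at κ = -5/11, a square-root branch point, modulus 5/11.
The radius of convergence is the smallest modulus among the singular points: 1/3.


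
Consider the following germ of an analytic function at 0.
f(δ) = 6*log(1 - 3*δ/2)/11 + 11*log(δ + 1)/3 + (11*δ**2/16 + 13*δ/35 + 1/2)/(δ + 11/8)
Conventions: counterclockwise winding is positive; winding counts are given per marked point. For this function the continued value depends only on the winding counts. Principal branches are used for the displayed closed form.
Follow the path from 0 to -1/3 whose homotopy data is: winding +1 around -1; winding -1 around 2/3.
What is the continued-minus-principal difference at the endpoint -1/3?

Continued minus principal equals (206/33)*pi*i.

The rational part is single-valued and drops out of the difference; each branch term changes only by its own monodromy.
(6/11)*log(1 - δ/(2/3)): each positive loop around 2/3 adds 2*pi*i to the log, so winding -1 contributes (6/11)*(-1)*2*pi*i = -(12/11)*pi*i.
(11/3)*log(1 - δ/(-1)): each positive loop around -1 adds 2*pi*i to the log, so winding +1 contributes (11/3)*(1)*2*pi*i = (22/3)*pi*i.
Summing the contributions at δ = -1/3 gives (206/33)*pi*i.


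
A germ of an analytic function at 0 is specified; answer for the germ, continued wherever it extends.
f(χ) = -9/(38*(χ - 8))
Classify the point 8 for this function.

The point is a pole of order 1.

The denominator factor χ - 8 vanishes at 8 and appears to the power 1; the numerator there equals -9/38, nonzero, and no other factor vanishes.
Hence a pole whose order is the multiplicity, 1.


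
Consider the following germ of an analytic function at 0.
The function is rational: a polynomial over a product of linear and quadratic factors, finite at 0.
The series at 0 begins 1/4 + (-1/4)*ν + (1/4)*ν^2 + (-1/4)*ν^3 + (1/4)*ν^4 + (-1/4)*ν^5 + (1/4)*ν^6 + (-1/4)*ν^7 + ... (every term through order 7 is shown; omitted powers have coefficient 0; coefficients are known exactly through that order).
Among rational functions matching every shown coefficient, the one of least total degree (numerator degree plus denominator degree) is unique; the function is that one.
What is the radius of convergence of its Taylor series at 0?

No rational of total degree below 1 reproduces all 8 coefficients; solving the [0/1] Pade equations on them gives f(ν) = 1/(4*(ν + 1)), whose expansion matches every shown term.
Denominator factor (ν + 1): pole of order 1 at -1, modulus 1.
The radius of convergence is the smallest modulus among the singular points: 1.

The radius of convergence is 1.


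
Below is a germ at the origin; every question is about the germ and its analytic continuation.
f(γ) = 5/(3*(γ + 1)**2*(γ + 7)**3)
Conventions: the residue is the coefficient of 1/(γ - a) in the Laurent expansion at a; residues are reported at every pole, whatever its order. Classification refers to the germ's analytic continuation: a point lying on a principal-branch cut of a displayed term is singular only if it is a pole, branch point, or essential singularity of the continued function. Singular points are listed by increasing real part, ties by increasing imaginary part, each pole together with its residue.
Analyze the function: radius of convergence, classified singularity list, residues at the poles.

Denominator factor (γ + 7)^3: pole of order 3 at -7, modulus 7.
Denominator factor (γ + 1)^2: pole of order 2 at -1, modulus 1.
The radius of convergence is the smallest modulus among the singular points: 1.
At the order-3 pole -7 set g(γ) = (γ - (-7))^3*f(γ) = 5/(3*(γ + 1)**2).
Order-3 pole: residue = g''(a)/2; g''(-7) = 5/648, so the residue is 5/1296.
At the order-2 pole -1 set g(γ) = (γ - (-1))^2*f(γ) = 5/(3*(γ + 7)**3).
Order-2 pole: residue = g'(a); g'(-1) = -5/1296, so the residue is -5/1296.
List the singular points by increasing real part (a conjugate pair: the negative imaginary part first).

Radius of convergence at 0: 1.
At -7: a pole of order 3; residue 5/1296.
At -1: a pole of order 2; residue -5/1296.


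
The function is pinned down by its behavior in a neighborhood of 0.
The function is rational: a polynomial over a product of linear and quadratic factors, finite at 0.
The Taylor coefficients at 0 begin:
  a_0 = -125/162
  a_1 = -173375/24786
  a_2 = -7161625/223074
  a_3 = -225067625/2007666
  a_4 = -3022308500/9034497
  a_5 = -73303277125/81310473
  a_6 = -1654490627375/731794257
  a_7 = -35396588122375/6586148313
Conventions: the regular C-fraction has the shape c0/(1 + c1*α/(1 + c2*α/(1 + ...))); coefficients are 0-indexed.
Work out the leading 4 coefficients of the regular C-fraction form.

The regular C-fraction coefficients are [-125/162, -1387/153, 105532/23579, -247172911/219559326].


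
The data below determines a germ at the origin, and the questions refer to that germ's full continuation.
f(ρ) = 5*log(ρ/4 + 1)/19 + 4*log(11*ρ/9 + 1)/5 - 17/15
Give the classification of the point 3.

The point is a regular point.

There is no denominator, hence no pole anywhere.
Branch term log(1 - ρ/(-4)): argument at 3 is 7/4, nonzero, so 3 is not its branch point (a point on a principal cut is still regular for the continued germ).
Branch term log(1 - ρ/(-9/11)): argument at 3 is 14/3, nonzero, so 3 is not its branch point (a point on a principal cut is still regular for the continued germ).
So the germ continues analytically to 3.


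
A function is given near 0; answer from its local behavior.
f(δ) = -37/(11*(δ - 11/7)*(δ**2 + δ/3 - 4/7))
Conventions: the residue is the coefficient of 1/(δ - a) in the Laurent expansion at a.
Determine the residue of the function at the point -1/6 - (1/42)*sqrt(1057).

The residue is 5439/7832 - (56721/1182632)*sqrt(1057).

The factor δ**2 + δ/3 - 4/7 splits as (δ - a)(δ - a') with a = -1/6 - (1/42)*sqrt(1057), a' = -1/6 + (1/42)*sqrt(1057). At the order-1 pole a set g(δ) = (δ - a)*f(δ) = [-37/(11*(δ - 11/7))] / (δ - a').
Simple pole: residue = g(a) at a = -1/6 - (1/42)*sqrt(1057), which is 5439/7832 - (56721/1182632)*sqrt(1057).


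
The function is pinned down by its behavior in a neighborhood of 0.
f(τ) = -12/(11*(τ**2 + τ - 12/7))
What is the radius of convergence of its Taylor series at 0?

Denominator factor (τ**2 + τ - 12/7): discriminant 55/7, real irrational roots -1/2 + (1/14)*sqrt(385) and -1/2 - (1/14)*sqrt(385); poles of order 1, moduli -1/2 + (1/14)*sqrt(385) and 1/2 + (1/14)*sqrt(385).
The radius of convergence is the smallest modulus among the singular points: -1/2 + (1/14)*sqrt(385).

The radius of convergence is -1/2 + (1/14)*sqrt(385).


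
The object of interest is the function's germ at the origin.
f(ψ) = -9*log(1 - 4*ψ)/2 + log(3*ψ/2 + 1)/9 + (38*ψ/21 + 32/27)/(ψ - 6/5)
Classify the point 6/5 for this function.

The denominator factor ψ - 6/5 vanishes at 6/5 and appears to the power 1; the numerator there equals 3172/945, nonzero, and no other factor vanishes.
The branch terms are analytic at this point.
Hence a pole whose order is the multiplicity, 1.

The point is a pole of order 1.


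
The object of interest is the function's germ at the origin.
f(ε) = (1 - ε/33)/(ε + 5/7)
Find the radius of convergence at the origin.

The radius of convergence is 5/7.

Denominator factor (ε + 5/7): pole of order 1 at -5/7, modulus 5/7.
The radius of convergence is the smallest modulus among the singular points: 5/7.


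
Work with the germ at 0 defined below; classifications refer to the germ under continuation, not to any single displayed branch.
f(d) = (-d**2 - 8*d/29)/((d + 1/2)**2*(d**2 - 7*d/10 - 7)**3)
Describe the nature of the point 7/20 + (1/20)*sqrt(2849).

The point is a pole of order 3.

The denominator factor d**2 - 7*d/10 - 7 vanishes at 7/20 + (1/20)*sqrt(2849) and appears to the power 3; the numerator there equals -42581/5800 - (283/5800)*sqrt(2849), nonzero, and no other factor vanishes.
Hence a pole whose order is the multiplicity, 3.


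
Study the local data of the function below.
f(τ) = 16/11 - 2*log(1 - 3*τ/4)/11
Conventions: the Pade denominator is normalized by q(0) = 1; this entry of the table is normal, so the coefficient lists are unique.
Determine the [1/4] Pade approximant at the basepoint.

The Pade approximant has numerator coefficients [16/11, -22029/26510]; denominator coefficients [1, -6411/9640, 2097/77120, 2007/616960, 2673/4935680].

Taylor coefficients needed (expand at 0): a_0 = 16/11, a_1 = 3/22, a_2 = 9/176, a_3 = 9/352, a_4 = 81/5632, a_5 = 243/28160.
Write the denominator as Q(τ) = 1 + q1*τ + q2*τ^2 + q3*τ^3 + q4*τ^4. Requiring Q*f - P = O(τ^6) with deg P <= 1 kills the coefficients of τ^2..τ^5 in Q*f:
  τ^2: a_2 + q1*a_1 + q2*a_0 = 0, i.e. 9/176 + (3/22)*q1 + (16/11)*q2 = 0.
  τ^3: a_3 + q1*a_2 + q2*a_1 + q3*a_0 = 0, i.e. 9/352 + (9/176)*q1 + (3/22)*q2 + (16/11)*q3 = 0.
  τ^4: a_4 + q1*a_3 + q2*a_2 + q3*a_1 + q4*a_0 = 0, i.e. 81/5632 + (9/352)*q1 + (9/176)*q2 + (3/22)*q3 + (16/11)*q4 = 0.
  τ^5: a_5 + q1*a_4 + q2*a_3 + q3*a_2 + q4*a_1 = 0, i.e. 243/28160 + (81/5632)*q1 + (9/352)*q2 + (9/176)*q3 + (3/22)*q4 = 0.
Solving this linear system: q1 = -6411/9640, q2 = 2097/77120, q3 = 2007/616960, q4 = 2673/4935680.
The numerator is Q*f truncated at degree 1: P0 = a_0 = 16/11; P1 = a_1 + q1*a_0 = -22029/26510.


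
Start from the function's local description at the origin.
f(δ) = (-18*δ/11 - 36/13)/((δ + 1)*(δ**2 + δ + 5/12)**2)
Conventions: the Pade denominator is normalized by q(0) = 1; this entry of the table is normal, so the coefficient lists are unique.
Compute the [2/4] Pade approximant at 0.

The Pade approximant has numerator coefficients [-5184/325, 8963862624/2776355725, -2987954208/2776355725]; denominator coefficients [1, 58323016/11649045, 1973636653/174735675, 739013032/58245225, 369836488/58245225].

Taylor coefficients needed (expand at 0): a_0 = -5184/325, a_1 = 1485216/17875, a_2 = -21174048/89375, a_3 = 201110688/446875, a_4 = -236942496/446875, a_5 = 556629408/11171875, a_6 = 85667671008/55859375.
Write the denominator as Q(δ) = 1 + q1*δ + q2*δ^2 + q3*δ^3 + q4*δ^4. Requiring Q*f - P = O(δ^7) with deg P <= 2 kills the coefficients of δ^3..δ^6 in Q*f:
  δ^3: a_3 + q1*a_2 + q2*a_1 + q3*a_0 = 0, i.e. 201110688/446875 + (-21174048/89375)*q1 + (1485216/17875)*q2 + (-5184/325)*q3 = 0.
  δ^4: a_4 + q1*a_3 + q2*a_2 + q3*a_1 + q4*a_0 = 0, i.e. -236942496/446875 + (201110688/446875)*q1 + (-21174048/89375)*q2 + (1485216/17875)*q3 + (-5184/325)*q4 = 0.
  δ^5: a_5 + q1*a_4 + q2*a_3 + q3*a_2 + q4*a_1 = 0, i.e. 556629408/11171875 + (-236942496/446875)*q1 + (201110688/446875)*q2 + (-21174048/89375)*q3 + (1485216/17875)*q4 = 0.
  δ^6: a_6 + q1*a_5 + q2*a_4 + q3*a_3 + q4*a_2 = 0, i.e. 85667671008/55859375 + (556629408/11171875)*q1 + (-236942496/446875)*q2 + (201110688/446875)*q3 + (-21174048/89375)*q4 = 0.
Solving this linear system: q1 = 58323016/11649045, q2 = 1973636653/174735675, q3 = 739013032/58245225, q4 = 369836488/58245225.
The numerator is Q*f truncated at degree 2: P0 = a_0 = -5184/325; P1 = a_1 + q1*a_0 = 8963862624/2776355725; P2 = a_2 + q1*a_1 + q2*a_0 = -2987954208/2776355725.


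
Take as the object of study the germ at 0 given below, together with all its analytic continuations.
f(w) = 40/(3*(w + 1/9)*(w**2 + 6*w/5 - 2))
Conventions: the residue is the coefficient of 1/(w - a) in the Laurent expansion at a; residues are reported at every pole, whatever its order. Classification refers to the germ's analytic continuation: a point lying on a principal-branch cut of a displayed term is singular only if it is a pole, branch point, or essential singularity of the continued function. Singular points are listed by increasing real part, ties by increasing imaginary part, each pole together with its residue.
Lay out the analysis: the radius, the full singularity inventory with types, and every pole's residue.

Denominator factor (w**2 + 6*w/5 - 2): discriminant 236/25, real irrational roots -3/5 + (1/5)*sqrt(59) and -3/5 - (1/5)*sqrt(59); poles of order 1, moduli -3/5 + (1/5)*sqrt(59) and 3/5 + (1/5)*sqrt(59).
Denominator factor (w + 1/9): pole of order 1 at -1/9, modulus 1/9.
The radius of convergence is the smallest modulus among the singular points: 1/9.
The factor w**2 + 6*w/5 - 2 splits as (w - a)(w - a') with a = -3/5 - (1/5)*sqrt(59), a' = -3/5 + (1/5)*sqrt(59). At the order-1 pole a set g(w) = (w - a)*f(w) = [40/(3*(w + 1/9))] / (w - a').
Simple pole: residue = g(a) at a = -3/5 - (1/5)*sqrt(59), which is 2700/859 - (6600/50681)*sqrt(59).
At the order-1 pole -1/9 set g(w) = (w - (-1/9))*f(w) = 40/(3*(w**2 + 6*w/5 - 2)).
Simple pole: residue = g(a) at a = -1/9, which is -5400/859.
The factor w**2 + 6*w/5 - 2 splits as (w - a)(w - a') with a = -3/5 + (1/5)*sqrt(59), a' = -3/5 - (1/5)*sqrt(59). At the order-1 pole a set g(w) = (w - a)*f(w) = [40/(3*(w + 1/9))] / (w - a').
Simple pole: residue = g(a) at a = -3/5 + (1/5)*sqrt(59), which is 2700/859 + (6600/50681)*sqrt(59).
List the singular points by increasing real part (a conjugate pair: the negative imaginary part first).

Radius of convergence at 0: 1/9.
At -3/5 - (1/5)*sqrt(59): a pole of order 1; residue 2700/859 - (6600/50681)*sqrt(59).
At -1/9: a pole of order 1; residue -5400/859.
At -3/5 + (1/5)*sqrt(59): a pole of order 1; residue 2700/859 + (6600/50681)*sqrt(59).


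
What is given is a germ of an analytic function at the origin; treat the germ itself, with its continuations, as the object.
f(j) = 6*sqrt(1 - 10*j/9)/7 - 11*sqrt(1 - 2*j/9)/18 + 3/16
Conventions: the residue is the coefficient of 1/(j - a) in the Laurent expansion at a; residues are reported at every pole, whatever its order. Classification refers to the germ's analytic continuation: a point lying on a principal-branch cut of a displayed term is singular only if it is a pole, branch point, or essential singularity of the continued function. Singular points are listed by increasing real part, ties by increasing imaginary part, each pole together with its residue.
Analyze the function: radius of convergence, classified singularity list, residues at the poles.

Branch term (6/7)*sqrt(1 - j/(9/10)): its argument vanishes at j = 9/10, a square-root branch point, modulus 9/10.
Branch term (-11/18)*sqrt(1 - j/(9/2)): its argument vanishes at j = 9/2, a square-root branch point, modulus 9/2.
The radius of convergence is the smallest modulus among the singular points: 9/10.
List the singular points by increasing real part (a conjugate pair: the negative imaginary part first).

Radius of convergence at 0: 9/10.
At 9/10: an algebraic (square-root) branch point.
At 9/2: an algebraic (square-root) branch point.


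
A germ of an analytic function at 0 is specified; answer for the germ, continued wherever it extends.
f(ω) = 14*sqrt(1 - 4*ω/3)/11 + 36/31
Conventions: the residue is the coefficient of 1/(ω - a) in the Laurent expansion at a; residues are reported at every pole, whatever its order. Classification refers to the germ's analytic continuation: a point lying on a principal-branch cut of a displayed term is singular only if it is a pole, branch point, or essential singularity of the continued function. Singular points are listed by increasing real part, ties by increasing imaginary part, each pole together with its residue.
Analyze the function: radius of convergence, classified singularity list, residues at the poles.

Branch term (14/11)*sqrt(1 - ω/(3/4)): its argument vanishes at ω = 3/4, a square-root branch point, modulus 3/4.
The radius of convergence is the smallest modulus among the singular points: 3/4.

Radius of convergence at 0: 3/4.
At 3/4: an algebraic (square-root) branch point.


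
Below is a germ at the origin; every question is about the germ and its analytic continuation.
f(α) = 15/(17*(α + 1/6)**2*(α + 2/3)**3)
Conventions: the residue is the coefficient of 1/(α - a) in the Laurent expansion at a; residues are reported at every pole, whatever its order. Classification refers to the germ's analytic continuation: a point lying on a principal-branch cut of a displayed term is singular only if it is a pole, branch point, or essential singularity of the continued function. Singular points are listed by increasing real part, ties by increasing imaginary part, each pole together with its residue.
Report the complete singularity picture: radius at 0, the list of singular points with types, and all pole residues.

Radius of convergence at 0: 1/6.
At -2/3: a pole of order 3; residue 720/17.
At -1/6: a pole of order 2; residue -720/17.

Denominator factor (α + 1/6)^2: pole of order 2 at -1/6, modulus 1/6.
Denominator factor (α + 2/3)^3: pole of order 3 at -2/3, modulus 2/3.
The radius of convergence is the smallest modulus among the singular points: 1/6.
At the order-3 pole -2/3 set g(α) = (α - (-2/3))^3*f(α) = 15/(17*(α + 1/6)**2).
Order-3 pole: residue = g''(a)/2; g''(-2/3) = 1440/17, so the residue is 720/17.
At the order-2 pole -1/6 set g(α) = (α - (-1/6))^2*f(α) = 15/(17*(α + 2/3)**3).
Order-2 pole: residue = g'(a); g'(-1/6) = -720/17, so the residue is -720/17.
List the singular points by increasing real part (a conjugate pair: the negative imaginary part first).


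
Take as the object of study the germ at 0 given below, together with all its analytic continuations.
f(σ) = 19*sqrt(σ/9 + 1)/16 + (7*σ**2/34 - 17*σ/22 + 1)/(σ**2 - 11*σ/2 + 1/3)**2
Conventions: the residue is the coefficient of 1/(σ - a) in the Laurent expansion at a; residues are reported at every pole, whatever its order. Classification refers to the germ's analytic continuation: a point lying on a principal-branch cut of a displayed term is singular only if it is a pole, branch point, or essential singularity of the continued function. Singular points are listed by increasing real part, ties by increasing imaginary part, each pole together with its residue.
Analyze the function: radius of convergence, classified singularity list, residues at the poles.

Denominator factor (σ**2 - 11*σ/2 + 1/3)^2: discriminant 347/12, real irrational roots 11/4 + (1/12)*sqrt(1041) and 11/4 - (1/12)*sqrt(1041); poles of order 2, moduli 11/4 + (1/12)*sqrt(1041) and 11/4 - (1/12)*sqrt(1041).
Branch term (19/16)*sqrt(1 - σ/(-9)): its argument vanishes at σ = -9, a square-root branch point, modulus 9.
The radius of convergence is the smallest modulus among the singular points: 11/4 - (1/12)*sqrt(1041).
The branch term is analytic at 11/4 - (1/12)*sqrt(1041) and contributes nothing to the residue; only the rational part matters.
The factor σ**2 - 11*σ/2 + 1/3 splits as (σ - a)(σ - a') with a = 11/4 - (1/12)*sqrt(1041), a' = 11/4 + (1/12)*sqrt(1041). At the order-2 pole a set g(σ) = (σ - a)^2*(rational part) = [7*σ**2/34 - 17*σ/22 + 1] / (σ - a')^2.
Order-2 pole: residue = g'(a); g'(11/4 - (1/12)*sqrt(1041)) = -(862/2046953)*sqrt(1041), so the residue is -(862/2046953)*sqrt(1041).
The branch term is analytic at 11/4 + (1/12)*sqrt(1041) and contributes nothing to the residue; only the rational part matters.
The factor σ**2 - 11*σ/2 + 1/3 splits as (σ - a)(σ - a') with a = 11/4 + (1/12)*sqrt(1041), a' = 11/4 - (1/12)*sqrt(1041). At the order-2 pole a set g(σ) = (σ - a)^2*(rational part) = [7*σ**2/34 - 17*σ/22 + 1] / (σ - a')^2.
Order-2 pole: residue = g'(a); g'(11/4 + (1/12)*sqrt(1041)) = (862/2046953)*sqrt(1041), so the residue is (862/2046953)*sqrt(1041).
List the singular points by increasing real part (a conjugate pair: the negative imaginary part first).

Radius of convergence at 0: 11/4 - (1/12)*sqrt(1041).
At -9: an algebraic (square-root) branch point.
At 11/4 - (1/12)*sqrt(1041): a pole of order 2; residue -(862/2046953)*sqrt(1041).
At 11/4 + (1/12)*sqrt(1041): a pole of order 2; residue (862/2046953)*sqrt(1041).


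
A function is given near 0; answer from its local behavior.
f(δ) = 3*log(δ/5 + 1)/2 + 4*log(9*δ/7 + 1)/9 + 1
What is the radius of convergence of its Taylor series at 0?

The radius of convergence is 7/9.

Branch term (3/2)*log(1 - δ/(-5)): its argument vanishes at δ = -5, a logarithmic branch point, modulus 5.
Branch term (4/9)*log(1 - δ/(-7/9)): its argument vanishes at δ = -7/9, a logarithmic branch point, modulus 7/9.
The radius of convergence is the smallest modulus among the singular points: 7/9.


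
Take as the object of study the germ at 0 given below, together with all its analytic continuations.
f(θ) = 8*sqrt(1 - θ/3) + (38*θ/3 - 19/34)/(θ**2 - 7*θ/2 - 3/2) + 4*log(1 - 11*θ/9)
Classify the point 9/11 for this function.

The point is a logarithmic branch point.

The term (4)*log(1 - θ/(9/11)) has argument 1 - 9/11/(9/11) = 0 at 9/11: a logarithmic (infinitely-sheeted) branch point; the remaining terms are analytic or single-valued there.


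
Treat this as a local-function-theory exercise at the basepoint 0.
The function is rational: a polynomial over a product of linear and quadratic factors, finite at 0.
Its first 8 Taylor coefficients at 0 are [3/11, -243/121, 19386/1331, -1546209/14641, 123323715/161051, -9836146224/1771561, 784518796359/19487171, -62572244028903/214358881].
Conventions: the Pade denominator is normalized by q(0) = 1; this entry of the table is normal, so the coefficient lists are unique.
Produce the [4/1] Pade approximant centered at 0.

The Pade approximant has numerator coefficients [3/11, -171801/5582555, 19386/5582555, -2187/5582555, 243/5582555]; denominator coefficients [1, 40477968/5582555].

Taylor coefficients needed (read off): a_0 = 3/11, a_1 = -243/121, a_2 = 19386/1331, a_3 = -1546209/14641, a_4 = 123323715/161051, a_5 = -9836146224/1771561.
Write the denominator as Q(k) = 1 + q1*k. Requiring Q*f - P = O(k^6) with deg P <= 4 kills the coefficients of k^5..k^5 in Q*f:
  k^5: a_5 + q1*a_4 = 0, i.e. -9836146224/1771561 + (123323715/161051)*q1 = 0.
Solving this linear system: q1 = 40477968/5582555.
The numerator is Q*f truncated at degree 4: P0 = a_0 = 3/11; P1 = a_1 + q1*a_0 = -171801/5582555; P2 = a_2 + q1*a_1 = 19386/5582555; P3 = a_3 + q1*a_2 = -2187/5582555; P4 = a_4 + q1*a_3 = 243/5582555.


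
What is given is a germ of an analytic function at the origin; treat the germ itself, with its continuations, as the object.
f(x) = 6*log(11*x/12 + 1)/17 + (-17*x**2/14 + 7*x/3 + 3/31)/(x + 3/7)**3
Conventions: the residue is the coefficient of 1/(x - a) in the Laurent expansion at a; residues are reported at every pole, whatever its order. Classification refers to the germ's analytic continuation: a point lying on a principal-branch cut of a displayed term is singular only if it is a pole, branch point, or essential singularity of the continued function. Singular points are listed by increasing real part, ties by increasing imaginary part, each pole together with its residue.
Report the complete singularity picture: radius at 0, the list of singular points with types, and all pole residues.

Denominator factor (x + 3/7)^3: pole of order 3 at -3/7, modulus 3/7.
Branch term (6/17)*log(1 - x/(-12/11)): its argument vanishes at x = -12/11, a logarithmic branch point, modulus 12/11.
The radius of convergence is the smallest modulus among the singular points: 3/7.
The branch term is analytic at -3/7 and contributes nothing to the residue; only the rational part matters.
At the order-3 pole -3/7 set g(x) = (x - (-3/7))^3*(rational part) = -17*x**2/14 + 7*x/3 + 3/31.
Order-3 pole: residue = g''(a)/2; g''(-3/7) = -17/7, so the residue is -17/14.
List the singular points by increasing real part (a conjugate pair: the negative imaginary part first).

Radius of convergence at 0: 3/7.
At -12/11: a logarithmic branch point.
At -3/7: a pole of order 3; residue -17/14.


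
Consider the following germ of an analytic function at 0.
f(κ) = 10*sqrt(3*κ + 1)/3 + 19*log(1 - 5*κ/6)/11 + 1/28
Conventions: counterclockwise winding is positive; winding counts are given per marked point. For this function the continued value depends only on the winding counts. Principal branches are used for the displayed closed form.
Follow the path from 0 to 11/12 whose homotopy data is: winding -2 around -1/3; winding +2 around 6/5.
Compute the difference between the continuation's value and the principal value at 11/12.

The rational part is single-valued and drops out of the difference; each branch term changes only by its own monodromy.
(10/3)*sqrt(1 - κ/(-1/3)): winding -2 is even, the square root returns to the same sheet, contribution 0.
(19/11)*log(1 - κ/(6/5)): each positive loop around 6/5 adds 2*pi*i to the log, so winding +2 contributes (19/11)*(2)*2*pi*i = (76/11)*pi*i.
Summing the contributions at κ = 11/12 gives (76/11)*pi*i.

Continued minus principal equals (76/11)*pi*i.


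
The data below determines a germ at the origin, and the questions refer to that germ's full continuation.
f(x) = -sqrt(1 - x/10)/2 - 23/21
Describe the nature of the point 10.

The point is an algebraic (square-root) branch point.

The term (-1/2)*sqrt(1 - x/(10)) has argument 1 - 10/(10) = 0 at 10: a square-root (algebraic, two-sheeted) branch point; the remaining terms are analytic or single-valued there.


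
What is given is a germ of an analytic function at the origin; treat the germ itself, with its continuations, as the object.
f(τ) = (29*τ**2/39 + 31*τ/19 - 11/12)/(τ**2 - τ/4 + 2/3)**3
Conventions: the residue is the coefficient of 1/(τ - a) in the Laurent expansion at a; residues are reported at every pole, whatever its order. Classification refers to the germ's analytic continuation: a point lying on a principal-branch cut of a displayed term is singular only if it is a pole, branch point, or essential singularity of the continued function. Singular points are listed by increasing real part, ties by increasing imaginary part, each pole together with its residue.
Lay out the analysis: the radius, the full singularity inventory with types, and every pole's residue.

Radius of convergence at 0: (1/3)*sqrt(6).
At (1/8) - ((5/24)*sqrt(15))*i: a pole of order 3; residue -((7371712/96484375)*sqrt(15))*i.
At (1/8) + ((5/24)*sqrt(15))*i: a pole of order 3; residue ((7371712/96484375)*sqrt(15))*i.


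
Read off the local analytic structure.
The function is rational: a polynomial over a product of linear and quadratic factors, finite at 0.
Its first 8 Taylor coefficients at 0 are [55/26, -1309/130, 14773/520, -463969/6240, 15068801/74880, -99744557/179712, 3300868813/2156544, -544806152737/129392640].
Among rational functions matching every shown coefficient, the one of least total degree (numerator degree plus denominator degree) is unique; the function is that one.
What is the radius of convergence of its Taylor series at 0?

No rational of total degree below 4 reproduces all 8 coefficients; solving the [1/3] Pade equations on them gives f(ζ) = (10/13 - 31*ζ/30)/((ζ + 4/11)*(ζ**2 + 2*ζ/3 + 1)), whose expansion matches every shown term.
Denominator factor (ζ + 4/11): pole of order 1 at -4/11, modulus 4/11.
Denominator factor (ζ**2 + 2*ζ/3 + 1): discriminant -32/9, complex-conjugate roots (-1/3) + ((2/3)*sqrt(2))*i and (-1/3) - ((2/3)*sqrt(2))*i; poles of order 1, moduli 1 and 1.
The radius of convergence is the smallest modulus among the singular points: 4/11.

The radius of convergence is 4/11.


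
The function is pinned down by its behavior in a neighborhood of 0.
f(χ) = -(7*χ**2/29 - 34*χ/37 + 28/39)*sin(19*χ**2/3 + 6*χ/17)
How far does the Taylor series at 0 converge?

The radius of convergence is infinite.

The factor -sin(19*χ**2/3 + 6*χ/17) is entire and contributes no finite singular point.
The polynomial part has no poles.
No finite singular points: the Taylor series at 0 converges everywhere.


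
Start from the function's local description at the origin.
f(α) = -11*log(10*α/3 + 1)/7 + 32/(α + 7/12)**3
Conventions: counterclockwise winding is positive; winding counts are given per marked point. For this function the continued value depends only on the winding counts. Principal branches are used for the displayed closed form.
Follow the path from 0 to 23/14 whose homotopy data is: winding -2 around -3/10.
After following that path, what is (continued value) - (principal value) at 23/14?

Continued minus principal equals (44/7)*pi*i.

The rational part is single-valued and drops out of the difference; each branch term changes only by its own monodromy.
(-11/7)*log(1 - α/(-3/10)): each positive loop around -3/10 adds 2*pi*i to the log, so winding -2 contributes (-11/7)*(-2)*2*pi*i = (44/7)*pi*i.
Summing the contributions at α = 23/14 gives (44/7)*pi*i.


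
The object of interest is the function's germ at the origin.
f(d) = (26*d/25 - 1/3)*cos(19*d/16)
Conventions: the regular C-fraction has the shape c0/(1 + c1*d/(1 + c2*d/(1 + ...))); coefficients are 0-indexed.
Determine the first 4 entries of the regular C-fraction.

Taylor coefficients (expand at 0): a_0 = -1/3, a_1 = 26/25, a_2 = 361/1536, a_3 = -4693/6400.
c0 = a_0 = -1/3. Peel one level at a time: if S = 1 + c*d/S' with S'(0) = 1, then c is the d-coefficient of S and S' = c*d/(S - 1).
S_1 = c0/f = 1 + (78/25)*d + (3340633/320000)*d^2 + ...; c1 = 78/25.
S_2 = c1*d/(S_1 - 1) = 1 + (-3340633/998400)*d + (1205968513/1594884096)*d^2 + ...; c2 = -3340633/998400.
S_3 = c2*d/(S_2 - 1) = 1 + (9025/39936)*d + ...; c3 = 9025/39936.

The regular C-fraction coefficients are [-1/3, 78/25, -3340633/998400, 9025/39936].


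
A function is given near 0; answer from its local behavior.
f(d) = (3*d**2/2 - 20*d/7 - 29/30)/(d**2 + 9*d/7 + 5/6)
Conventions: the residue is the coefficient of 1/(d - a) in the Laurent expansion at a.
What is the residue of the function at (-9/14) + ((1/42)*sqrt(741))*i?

The residue is (-67/28) - ((632/25935)*sqrt(741))*i.

The factor d**2 + 9*d/7 + 5/6 splits as (d - a)(d - a') with a = (-9/14) + ((1/42)*sqrt(741))*i, a' = (-9/14) - ((1/42)*sqrt(741))*i. At the order-1 pole a set g(d) = (d - a)*f(d) = [3*d**2/2 - 20*d/7 - 29/30] / (d - a').
Simple pole: residue = g(a) at a = (-9/14) + ((1/42)*sqrt(741))*i, which is (-67/28) - ((632/25935)*sqrt(741))*i.


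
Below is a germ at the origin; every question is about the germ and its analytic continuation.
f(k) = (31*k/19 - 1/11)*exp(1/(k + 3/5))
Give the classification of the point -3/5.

The exponent 1/(k - (-3/5)) has a pole at -3/5, so exp(1/(k - (-3/5))) takes every nonzero value near it: an essential singularity (not a pole of any order).

The point is an essential singularity.


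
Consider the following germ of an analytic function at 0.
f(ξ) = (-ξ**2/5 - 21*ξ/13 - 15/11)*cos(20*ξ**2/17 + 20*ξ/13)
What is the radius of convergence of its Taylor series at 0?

The factor cos(20*ξ**2/17 + 20*ξ/13) is entire and contributes no finite singular point.
The polynomial part has no poles.
No finite singular points: the Taylor series at 0 converges everywhere.

The radius of convergence is infinite.


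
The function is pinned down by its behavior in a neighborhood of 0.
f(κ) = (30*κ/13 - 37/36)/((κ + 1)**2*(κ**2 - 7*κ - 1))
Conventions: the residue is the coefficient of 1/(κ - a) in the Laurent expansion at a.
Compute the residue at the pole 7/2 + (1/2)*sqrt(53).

The residue is 103/728 - (5221/347256)*sqrt(53).

The factor κ**2 - 7*κ - 1 splits as (κ - a)(κ - a') with a = 7/2 + (1/2)*sqrt(53), a' = 7/2 - (1/2)*sqrt(53). At the order-1 pole a set g(κ) = (κ - a)*f(κ) = [(30*κ/13 - 37/36)/(κ + 1)**2] / (κ - a').
Simple pole: residue = g(a) at a = 7/2 + (1/2)*sqrt(53), which is 103/728 - (5221/347256)*sqrt(53).


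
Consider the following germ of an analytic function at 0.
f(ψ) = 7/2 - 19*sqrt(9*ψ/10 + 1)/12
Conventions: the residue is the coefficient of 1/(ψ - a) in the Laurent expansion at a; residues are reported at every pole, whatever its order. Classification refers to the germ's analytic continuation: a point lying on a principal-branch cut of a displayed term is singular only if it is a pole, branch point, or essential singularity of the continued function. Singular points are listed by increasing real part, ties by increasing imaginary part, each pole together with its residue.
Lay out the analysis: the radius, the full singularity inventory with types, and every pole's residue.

Branch term (-19/12)*sqrt(1 - ψ/(-10/9)): its argument vanishes at ψ = -10/9, a square-root branch point, modulus 10/9.
The radius of convergence is the smallest modulus among the singular points: 10/9.

Radius of convergence at 0: 10/9.
At -10/9: an algebraic (square-root) branch point.


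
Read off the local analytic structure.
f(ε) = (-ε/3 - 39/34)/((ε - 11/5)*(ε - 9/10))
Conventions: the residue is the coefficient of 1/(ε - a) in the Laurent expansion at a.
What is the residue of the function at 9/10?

The residue is 246/221.

At the order-1 pole 9/10 set g(ε) = (ε - (9/10))*f(ε) = (-ε/3 - 39/34)/(ε - 11/5).
Simple pole: residue = g(a) at a = 9/10, which is 246/221.
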